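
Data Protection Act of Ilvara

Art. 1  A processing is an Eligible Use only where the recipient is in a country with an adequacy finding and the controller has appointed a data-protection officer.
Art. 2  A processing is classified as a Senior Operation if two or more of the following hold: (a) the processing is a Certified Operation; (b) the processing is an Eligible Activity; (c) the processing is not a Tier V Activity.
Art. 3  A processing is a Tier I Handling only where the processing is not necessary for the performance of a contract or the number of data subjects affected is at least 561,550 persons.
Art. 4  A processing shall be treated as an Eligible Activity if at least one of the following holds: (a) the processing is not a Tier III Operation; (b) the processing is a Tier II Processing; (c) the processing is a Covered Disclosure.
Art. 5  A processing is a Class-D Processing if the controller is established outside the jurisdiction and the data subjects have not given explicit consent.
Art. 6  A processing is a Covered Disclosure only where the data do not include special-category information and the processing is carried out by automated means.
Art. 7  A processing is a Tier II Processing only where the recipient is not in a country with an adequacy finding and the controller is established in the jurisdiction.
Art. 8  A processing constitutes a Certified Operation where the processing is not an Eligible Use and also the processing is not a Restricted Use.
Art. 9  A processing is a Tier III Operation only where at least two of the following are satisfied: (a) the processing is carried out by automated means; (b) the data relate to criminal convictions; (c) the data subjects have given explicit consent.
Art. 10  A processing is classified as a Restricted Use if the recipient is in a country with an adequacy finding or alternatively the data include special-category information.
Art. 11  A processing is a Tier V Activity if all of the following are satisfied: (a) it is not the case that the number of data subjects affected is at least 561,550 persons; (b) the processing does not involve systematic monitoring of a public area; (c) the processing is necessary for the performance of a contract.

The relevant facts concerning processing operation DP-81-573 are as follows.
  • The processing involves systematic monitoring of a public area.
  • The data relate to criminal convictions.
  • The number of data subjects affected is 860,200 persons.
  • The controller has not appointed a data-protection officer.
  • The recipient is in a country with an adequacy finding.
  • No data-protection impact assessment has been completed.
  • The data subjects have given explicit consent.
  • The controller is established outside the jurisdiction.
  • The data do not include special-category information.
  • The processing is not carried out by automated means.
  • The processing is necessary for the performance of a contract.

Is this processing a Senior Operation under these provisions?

article 1 — Eligible Use: [the recipient is in a country with an adequacy finding? yes] AND [the controller has appointed a data-protection officer? no] → not satisfied.
article 10 — Restricted Use: [the recipient is in a country with an adequacy finding? yes] OR [the data include special-category information? no] → satisfied.
article 8 — Certified Operation: [not an Eligible Use (article 1)? yes] AND [not a Restricted Use (article 10)? no] → not satisfied.
article 9 — Tier III Operation: the processing is carried out by automated means? no; the data relate to criminal convictions? yes; the data subjects have given explicit consent? yes — 2 of 3 hold (need ≥2) → satisfied.
article 7 — Tier II Processing: [the recipient is not in a country with an adequacy finding? no] AND [the controller is established in the jurisdiction? no] → not satisfied.
article 6 — Covered Disclosure: [the data do not include special-category information? yes] AND [the processing is carried out by automated means? no] → not satisfied.
article 4 — Eligible Activity: [not a Tier III Operation (article 9)? no] OR [Tier II Processing (article 7)? no] OR [Covered Disclosure (article 6)? no] → not satisfied.
article 11 — Tier V Activity: [number of data subjects affected: 860,200 persons ≥ 561,550 persons? yes, so negated condition no] AND [the processing does not involve systematic monitoring of a public area? no] AND [the processing is necessary for the performance of a contract? yes] → not satisfied.
article 2 — Senior Operation: Certified Operation (article 8)? no; Eligible Activity (article 4)? no; not a Tier V Activity (article 11)? yes — 1 of 3 hold (need ≥2) → not satisfied.

No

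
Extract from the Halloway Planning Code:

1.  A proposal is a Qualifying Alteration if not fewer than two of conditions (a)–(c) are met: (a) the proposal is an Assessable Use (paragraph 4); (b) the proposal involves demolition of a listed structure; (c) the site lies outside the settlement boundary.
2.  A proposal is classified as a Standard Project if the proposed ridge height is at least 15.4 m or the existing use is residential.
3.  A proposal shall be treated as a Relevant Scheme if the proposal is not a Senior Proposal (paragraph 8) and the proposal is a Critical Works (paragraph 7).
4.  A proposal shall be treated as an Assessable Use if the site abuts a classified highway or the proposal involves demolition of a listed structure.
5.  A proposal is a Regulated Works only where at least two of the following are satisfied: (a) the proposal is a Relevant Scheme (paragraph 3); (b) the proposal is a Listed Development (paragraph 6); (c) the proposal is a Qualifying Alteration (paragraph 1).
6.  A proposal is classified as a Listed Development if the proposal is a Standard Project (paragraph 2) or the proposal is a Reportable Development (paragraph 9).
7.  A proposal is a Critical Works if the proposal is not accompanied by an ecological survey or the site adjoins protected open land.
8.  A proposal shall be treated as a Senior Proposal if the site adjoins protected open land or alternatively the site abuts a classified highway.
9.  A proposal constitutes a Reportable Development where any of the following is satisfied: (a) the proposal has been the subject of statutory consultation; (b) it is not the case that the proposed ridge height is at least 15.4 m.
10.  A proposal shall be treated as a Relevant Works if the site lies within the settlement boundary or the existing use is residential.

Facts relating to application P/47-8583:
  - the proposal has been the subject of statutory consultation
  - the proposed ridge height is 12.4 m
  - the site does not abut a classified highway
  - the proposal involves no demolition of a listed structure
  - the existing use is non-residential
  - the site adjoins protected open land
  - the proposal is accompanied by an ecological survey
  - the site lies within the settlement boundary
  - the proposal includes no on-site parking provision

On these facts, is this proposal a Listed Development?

Yes

paragraph 2 — Standard Project: [proposed ridge height: 12.4 m ≥ 15.4 m? no] OR [the existing use is residential? no] → not satisfied.
paragraph 9 — Reportable Development: [the proposal has been the subject of statutory consultation? yes] OR [proposed ridge height: 12.4 m ≥ 15.4 m? no, so negated condition yes] → satisfied.
paragraph 6 — Listed Development: [Standard Project (paragraph 2)? no] OR [Reportable Development (paragraph 9)? yes] → satisfied.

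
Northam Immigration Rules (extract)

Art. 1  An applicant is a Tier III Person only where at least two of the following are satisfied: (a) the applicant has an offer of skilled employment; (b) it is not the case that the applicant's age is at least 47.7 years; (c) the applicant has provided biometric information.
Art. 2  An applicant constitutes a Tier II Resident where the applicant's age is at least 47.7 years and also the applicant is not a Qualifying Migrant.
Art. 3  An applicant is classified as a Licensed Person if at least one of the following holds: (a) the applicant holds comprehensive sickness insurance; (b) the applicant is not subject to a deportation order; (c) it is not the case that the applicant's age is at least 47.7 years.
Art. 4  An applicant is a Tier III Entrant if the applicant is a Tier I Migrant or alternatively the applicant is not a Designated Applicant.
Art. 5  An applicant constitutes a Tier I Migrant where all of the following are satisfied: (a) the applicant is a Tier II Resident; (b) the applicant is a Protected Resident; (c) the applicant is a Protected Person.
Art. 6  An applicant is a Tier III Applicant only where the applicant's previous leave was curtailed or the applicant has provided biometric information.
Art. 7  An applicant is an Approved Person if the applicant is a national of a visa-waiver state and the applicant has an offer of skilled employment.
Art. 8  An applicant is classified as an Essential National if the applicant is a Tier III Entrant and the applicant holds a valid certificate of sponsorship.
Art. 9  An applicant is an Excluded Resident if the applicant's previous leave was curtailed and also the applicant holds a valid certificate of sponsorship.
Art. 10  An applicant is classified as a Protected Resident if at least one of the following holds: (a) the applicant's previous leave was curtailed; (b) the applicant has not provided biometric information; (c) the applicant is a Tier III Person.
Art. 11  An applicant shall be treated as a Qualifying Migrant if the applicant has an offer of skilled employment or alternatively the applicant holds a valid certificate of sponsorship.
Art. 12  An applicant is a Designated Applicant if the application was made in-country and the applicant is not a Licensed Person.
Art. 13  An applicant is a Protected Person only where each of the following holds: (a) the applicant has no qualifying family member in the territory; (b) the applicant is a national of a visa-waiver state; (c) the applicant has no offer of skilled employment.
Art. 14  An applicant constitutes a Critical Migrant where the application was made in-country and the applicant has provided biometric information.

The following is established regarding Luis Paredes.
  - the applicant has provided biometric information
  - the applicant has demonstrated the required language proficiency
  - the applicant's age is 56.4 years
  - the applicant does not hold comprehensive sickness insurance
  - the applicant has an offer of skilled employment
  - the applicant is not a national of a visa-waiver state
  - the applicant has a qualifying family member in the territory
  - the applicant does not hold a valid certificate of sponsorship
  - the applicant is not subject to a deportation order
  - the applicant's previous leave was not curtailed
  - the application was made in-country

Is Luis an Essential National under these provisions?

article 11 — Qualifying Migrant: [the applicant has an offer of skilled employment? yes] OR [the applicant holds a valid certificate of sponsorship? no] → satisfied.
article 2 — Tier II Resident: [applicant's age: 56.4 years ≥ 47.7 years? yes] AND [not a Qualifying Migrant (article 11)? no] → not satisfied.
article 1 — Tier III Person: the applicant has an offer of skilled employment? yes; applicant's age: 56.4 years ≥ 47.7 years? yes, so negated condition no; the applicant has provided biometric information? yes — 2 of 3 hold (need ≥2) → satisfied.
article 10 — Protected Resident: [the applicant's previous leave was curtailed? no] OR [the applicant has not provided biometric information? no] OR [Tier III Person (article 1)? yes] → satisfied.
article 13 — Protected Person: [the applicant has no qualifying family member in the territory? no] AND [the applicant is a national of a visa-waiver state? no] AND [the applicant has no offer of skilled employment? no] → not satisfied.
article 5 — Tier I Migrant: [Tier II Resident (article 2)? no] AND [Protected Resident (article 10)? yes] AND [Protected Person (article 13)? no] → not satisfied.
article 3 — Licensed Person: [the applicant holds comprehensive sickness insurance? no] OR [the applicant is not subject to a deportation order? yes] OR [applicant's age: 56.4 years ≥ 47.7 years? yes, so negated condition no] → satisfied.
article 12 — Designated Applicant: [the application was made in-country? yes] AND [not a Licensed Person (article 3)? no] → not satisfied.
article 4 — Tier III Entrant: [Tier I Migrant (article 5)? no] OR [not a Designated Applicant (article 12)? yes] → satisfied.
article 8 — Essential National: [Tier III Entrant (article 4)? yes] AND [the applicant holds a valid certificate of sponsorship? no] → not satisfied.

No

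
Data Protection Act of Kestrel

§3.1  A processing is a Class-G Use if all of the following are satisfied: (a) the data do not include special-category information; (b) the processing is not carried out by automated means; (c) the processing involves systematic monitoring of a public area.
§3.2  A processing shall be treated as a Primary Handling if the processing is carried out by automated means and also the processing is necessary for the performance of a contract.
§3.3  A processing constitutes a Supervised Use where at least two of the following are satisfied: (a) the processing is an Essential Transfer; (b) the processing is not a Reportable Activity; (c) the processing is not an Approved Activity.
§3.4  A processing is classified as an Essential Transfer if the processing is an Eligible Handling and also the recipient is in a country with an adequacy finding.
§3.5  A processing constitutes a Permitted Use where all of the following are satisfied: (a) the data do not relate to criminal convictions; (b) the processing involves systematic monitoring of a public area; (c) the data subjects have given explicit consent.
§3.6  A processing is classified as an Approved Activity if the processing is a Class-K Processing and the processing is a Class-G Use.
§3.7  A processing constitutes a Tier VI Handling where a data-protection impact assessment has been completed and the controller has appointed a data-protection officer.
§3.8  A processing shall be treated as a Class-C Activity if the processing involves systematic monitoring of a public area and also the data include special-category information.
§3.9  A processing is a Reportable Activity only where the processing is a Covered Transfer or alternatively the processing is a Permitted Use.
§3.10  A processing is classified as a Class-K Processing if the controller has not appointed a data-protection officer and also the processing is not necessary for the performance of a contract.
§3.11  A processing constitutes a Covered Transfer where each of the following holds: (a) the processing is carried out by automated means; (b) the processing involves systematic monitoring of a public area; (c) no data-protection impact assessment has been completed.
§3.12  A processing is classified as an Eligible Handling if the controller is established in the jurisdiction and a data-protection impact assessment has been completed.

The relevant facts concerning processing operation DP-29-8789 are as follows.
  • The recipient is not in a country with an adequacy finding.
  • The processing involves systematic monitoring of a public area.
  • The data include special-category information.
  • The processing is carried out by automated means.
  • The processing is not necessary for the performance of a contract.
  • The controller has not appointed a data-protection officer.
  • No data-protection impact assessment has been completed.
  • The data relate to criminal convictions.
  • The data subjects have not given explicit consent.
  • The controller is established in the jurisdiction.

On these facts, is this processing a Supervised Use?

Under §3.12: the controller is established in the jurisdiction? yes; and a data-protection impact assessment has been completed? no. So the processing is not an Eligible Handling.
Under §3.4: Eligible Handling (§3.12)? no; and the recipient is in a country with an adequacy finding? no. So the processing is not an Essential Transfer.
Under §3.11: the processing is carried out by automated means? yes; and the processing involves systematic monitoring of a public area? yes; and no data-protection impact assessment has been completed? yes. So the processing is a Covered Transfer.
Under §3.5: the data do not relate to criminal convictions? no; and the processing involves systematic monitoring of a public area? yes; and the data subjects have given explicit consent? no. So the processing is not a Permitted Use.
Under §3.9: Covered Transfer (§3.11)? yes; or Permitted Use (§3.5)? no. So the processing is a Reportable Activity.
Under §3.10: the controller has not appointed a data-protection officer? yes; and the processing is not necessary for the performance of a contract? yes. So the processing is a Class-K Processing.
Under §3.1: the data do not include special-category information? no; and the processing is not carried out by automated means? no; and the processing involves systematic monitoring of a public area? yes. So the processing is not a Class-G Use.
Under §3.6: Class-K Processing (§3.10)? yes; and Class-G Use (§3.1)? no. So the processing is not an Approved Activity.
Under §3.3: Essential Transfer (§3.4)? no; not a Reportable Activity (§3.9)? no; not an Approved Activity (§3.6)? yes — 1 of 3 hold (need ≥2) → not satisfied.

No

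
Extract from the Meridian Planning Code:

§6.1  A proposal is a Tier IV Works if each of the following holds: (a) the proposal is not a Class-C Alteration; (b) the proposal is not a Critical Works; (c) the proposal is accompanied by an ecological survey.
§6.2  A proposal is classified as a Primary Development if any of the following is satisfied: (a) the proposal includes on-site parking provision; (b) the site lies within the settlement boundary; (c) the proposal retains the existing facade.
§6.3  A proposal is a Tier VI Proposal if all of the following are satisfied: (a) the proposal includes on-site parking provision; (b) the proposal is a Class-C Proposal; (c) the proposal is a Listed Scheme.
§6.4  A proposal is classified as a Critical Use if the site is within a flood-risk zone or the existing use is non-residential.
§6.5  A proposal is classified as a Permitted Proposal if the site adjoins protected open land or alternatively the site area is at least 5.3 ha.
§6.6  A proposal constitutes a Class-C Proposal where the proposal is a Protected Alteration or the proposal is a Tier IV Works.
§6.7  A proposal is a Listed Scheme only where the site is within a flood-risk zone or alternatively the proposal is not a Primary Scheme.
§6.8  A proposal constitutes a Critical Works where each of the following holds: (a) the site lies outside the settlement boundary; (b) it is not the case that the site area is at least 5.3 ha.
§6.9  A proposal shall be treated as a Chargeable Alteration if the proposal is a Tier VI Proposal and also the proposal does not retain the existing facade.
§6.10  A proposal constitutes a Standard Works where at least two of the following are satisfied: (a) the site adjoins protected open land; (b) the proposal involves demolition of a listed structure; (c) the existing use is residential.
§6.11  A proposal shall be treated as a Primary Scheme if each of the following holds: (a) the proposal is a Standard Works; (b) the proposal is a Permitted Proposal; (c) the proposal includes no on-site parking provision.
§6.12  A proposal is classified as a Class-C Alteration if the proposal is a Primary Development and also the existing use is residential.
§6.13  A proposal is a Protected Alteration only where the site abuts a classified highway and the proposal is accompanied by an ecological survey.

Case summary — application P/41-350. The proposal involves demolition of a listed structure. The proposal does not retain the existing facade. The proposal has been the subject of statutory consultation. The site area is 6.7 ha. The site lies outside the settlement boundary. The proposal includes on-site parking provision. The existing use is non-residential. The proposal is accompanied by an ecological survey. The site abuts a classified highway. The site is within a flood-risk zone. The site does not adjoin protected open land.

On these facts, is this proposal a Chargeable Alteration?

Under §6.13: the site abuts a classified highway? yes; and the proposal is accompanied by an ecological survey? yes. So the proposal is a Protected Alteration.
Under §6.2: the proposal includes on-site parking provision? yes; or the site lies within the settlement boundary? no; or the proposal retains the existing facade? no. So the proposal is a Primary Development.
Under §6.12: Primary Development (§6.2)? yes; and the existing use is residential? no. So the proposal is not a Class-C Alteration.
Under §6.8: the site lies outside the settlement boundary? yes; and site area: 6.7 ha ≥ 5.3 ha? yes, so negated condition no. So the proposal is not a Critical Works.
Under §6.1: not a Class-C Alteration (§6.12)? yes; and not a Critical Works (§6.8)? yes; and the proposal is accompanied by an ecological survey? yes. So the proposal is a Tier IV Works.
Under §6.6: Protected Alteration (§6.13)? yes; or Tier IV Works (§6.1)? yes. So the proposal is a Class-C Proposal.
Under §6.10: the site adjoins protected open land? no; the proposal involves demolition of a listed structure? yes; the existing use is residential? no — 1 of 3 hold (need ≥2) → not satisfied.
Under §6.5: the site adjoins protected open land? no; or site area: 6.7 ha ≥ 5.3 ha? yes. So the proposal is a Permitted Proposal.
Under §6.11: Standard Works (§6.10)? no; and Permitted Proposal (§6.5)? yes; and the proposal includes no on-site parking provision? no. So the proposal is not a Primary Scheme.
Under §6.7: the site is within a flood-risk zone? yes; or not a Primary Scheme (§6.11)? yes. So the proposal is a Listed Scheme.
Under §6.3: the proposal includes on-site parking provision? yes; and Class-C Proposal (§6.6)? yes; and Listed Scheme (§6.7)? yes. So the proposal is a Tier VI Proposal.
Under §6.9: Tier VI Proposal (§6.3)? yes; and the proposal does not retain the existing facade? yes. So the proposal is a Chargeable Alteration.

Yes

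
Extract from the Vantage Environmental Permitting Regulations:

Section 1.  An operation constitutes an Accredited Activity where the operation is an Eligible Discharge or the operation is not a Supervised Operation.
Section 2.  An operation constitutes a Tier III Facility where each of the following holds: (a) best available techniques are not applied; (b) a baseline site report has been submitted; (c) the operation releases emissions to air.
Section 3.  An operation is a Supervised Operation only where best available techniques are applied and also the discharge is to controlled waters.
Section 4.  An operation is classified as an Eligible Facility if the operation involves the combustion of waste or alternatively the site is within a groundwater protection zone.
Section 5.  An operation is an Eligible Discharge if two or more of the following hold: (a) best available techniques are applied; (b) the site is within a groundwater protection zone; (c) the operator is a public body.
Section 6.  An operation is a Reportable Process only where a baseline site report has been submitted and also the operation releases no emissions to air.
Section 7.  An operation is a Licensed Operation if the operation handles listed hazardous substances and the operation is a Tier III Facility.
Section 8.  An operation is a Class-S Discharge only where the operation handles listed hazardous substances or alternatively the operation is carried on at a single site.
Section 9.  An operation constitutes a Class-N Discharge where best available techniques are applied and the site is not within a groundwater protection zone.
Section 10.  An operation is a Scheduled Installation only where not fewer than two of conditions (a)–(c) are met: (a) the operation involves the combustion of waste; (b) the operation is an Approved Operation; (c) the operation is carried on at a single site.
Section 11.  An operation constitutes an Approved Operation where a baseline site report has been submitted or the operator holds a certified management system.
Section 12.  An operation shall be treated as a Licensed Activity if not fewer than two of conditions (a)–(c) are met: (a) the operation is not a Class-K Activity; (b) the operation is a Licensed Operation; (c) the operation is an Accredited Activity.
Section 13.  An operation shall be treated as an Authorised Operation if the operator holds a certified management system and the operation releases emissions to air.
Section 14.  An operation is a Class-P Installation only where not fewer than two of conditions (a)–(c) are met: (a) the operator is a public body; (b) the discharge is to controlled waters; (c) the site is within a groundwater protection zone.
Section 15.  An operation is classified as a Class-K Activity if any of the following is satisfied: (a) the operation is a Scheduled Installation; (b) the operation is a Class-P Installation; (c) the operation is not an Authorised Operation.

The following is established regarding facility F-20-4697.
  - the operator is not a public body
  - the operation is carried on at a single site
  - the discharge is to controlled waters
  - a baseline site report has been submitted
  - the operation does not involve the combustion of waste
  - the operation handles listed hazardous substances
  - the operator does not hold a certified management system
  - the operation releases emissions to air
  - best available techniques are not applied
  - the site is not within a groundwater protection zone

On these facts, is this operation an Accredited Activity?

Under section 5: best available techniques are applied? no; the site is within a groundwater protection zone? no; the operator is a public body? no — 0 of 3 hold (need ≥2) → not satisfied.
Under section 3: best available techniques are applied? no; and the discharge is to controlled waters? yes. So the operation is not a Supervised Operation.
Under section 1: Eligible Discharge (section 5)? no; or not a Supervised Operation (section 3)? yes. So the operation is an Accredited Activity.

Yes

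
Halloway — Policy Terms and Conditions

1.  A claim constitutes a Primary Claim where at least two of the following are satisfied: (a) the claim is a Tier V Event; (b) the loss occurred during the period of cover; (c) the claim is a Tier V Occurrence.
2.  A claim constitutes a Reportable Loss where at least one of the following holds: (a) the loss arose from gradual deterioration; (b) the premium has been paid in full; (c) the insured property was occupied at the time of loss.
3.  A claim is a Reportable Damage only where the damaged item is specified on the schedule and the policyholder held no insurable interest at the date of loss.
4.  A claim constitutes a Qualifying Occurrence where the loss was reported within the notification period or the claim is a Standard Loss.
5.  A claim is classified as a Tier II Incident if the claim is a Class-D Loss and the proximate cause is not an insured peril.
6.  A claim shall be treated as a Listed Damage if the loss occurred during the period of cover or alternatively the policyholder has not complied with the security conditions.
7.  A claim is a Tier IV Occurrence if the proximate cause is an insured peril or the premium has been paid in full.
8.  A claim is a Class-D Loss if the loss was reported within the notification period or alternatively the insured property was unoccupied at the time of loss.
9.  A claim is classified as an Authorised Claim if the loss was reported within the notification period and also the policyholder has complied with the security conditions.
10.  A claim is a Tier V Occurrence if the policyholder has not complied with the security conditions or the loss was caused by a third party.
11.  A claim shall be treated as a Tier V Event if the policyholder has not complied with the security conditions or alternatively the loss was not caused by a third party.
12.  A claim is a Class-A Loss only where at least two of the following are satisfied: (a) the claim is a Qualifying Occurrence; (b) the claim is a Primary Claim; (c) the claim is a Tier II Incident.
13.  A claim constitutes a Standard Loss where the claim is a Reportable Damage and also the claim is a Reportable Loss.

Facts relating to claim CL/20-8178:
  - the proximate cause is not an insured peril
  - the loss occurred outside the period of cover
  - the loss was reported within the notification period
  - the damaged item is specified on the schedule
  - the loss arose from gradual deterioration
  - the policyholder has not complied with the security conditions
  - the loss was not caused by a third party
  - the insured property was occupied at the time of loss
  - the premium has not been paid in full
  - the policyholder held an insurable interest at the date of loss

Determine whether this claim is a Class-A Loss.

Yes

paragraph 3 — Reportable Damage: [the damaged item is specified on the schedule? yes] AND [the policyholder held no insurable interest at the date of loss? no] → not satisfied.
paragraph 2 — Reportable Loss: [the loss arose from gradual deterioration? yes] OR [the premium has been paid in full? no] OR [the insured property was occupied at the time of loss? yes] → satisfied.
paragraph 13 — Standard Loss: [Reportable Damage (paragraph 3)? no] AND [Reportable Loss (paragraph 2)? yes] → not satisfied.
paragraph 4 — Qualifying Occurrence: [the loss was reported within the notification period? yes] OR [Standard Loss (paragraph 13)? no] → satisfied.
paragraph 11 — Tier V Event: [the policyholder has not complied with the security conditions? yes] OR [the loss was not caused by a third party? yes] → satisfied.
paragraph 10 — Tier V Occurrence: [the policyholder has not complied with the security conditions? yes] OR [the loss was caused by a third party? no] → satisfied.
paragraph 1 — Primary Claim: Tier V Event (paragraph 11)? yes; the loss occurred during the period of cover? no; Tier V Occurrence (paragraph 10)? yes — 2 of 3 hold (need ≥2) → satisfied.
paragraph 8 — Class-D Loss: [the loss was reported within the notification period? yes] OR [the insured property was unoccupied at the time of loss? no] → satisfied.
paragraph 5 — Tier II Incident: [Class-D Loss (paragraph 8)? yes] AND [the proximate cause is not an insured peril? yes] → satisfied.
paragraph 12 — Class-A Loss: Qualifying Occurrence (paragraph 4)? yes; Primary Claim (paragraph 1)? yes; Tier II Incident (paragraph 5)? yes — 3 of 3 hold (need ≥2) → satisfied.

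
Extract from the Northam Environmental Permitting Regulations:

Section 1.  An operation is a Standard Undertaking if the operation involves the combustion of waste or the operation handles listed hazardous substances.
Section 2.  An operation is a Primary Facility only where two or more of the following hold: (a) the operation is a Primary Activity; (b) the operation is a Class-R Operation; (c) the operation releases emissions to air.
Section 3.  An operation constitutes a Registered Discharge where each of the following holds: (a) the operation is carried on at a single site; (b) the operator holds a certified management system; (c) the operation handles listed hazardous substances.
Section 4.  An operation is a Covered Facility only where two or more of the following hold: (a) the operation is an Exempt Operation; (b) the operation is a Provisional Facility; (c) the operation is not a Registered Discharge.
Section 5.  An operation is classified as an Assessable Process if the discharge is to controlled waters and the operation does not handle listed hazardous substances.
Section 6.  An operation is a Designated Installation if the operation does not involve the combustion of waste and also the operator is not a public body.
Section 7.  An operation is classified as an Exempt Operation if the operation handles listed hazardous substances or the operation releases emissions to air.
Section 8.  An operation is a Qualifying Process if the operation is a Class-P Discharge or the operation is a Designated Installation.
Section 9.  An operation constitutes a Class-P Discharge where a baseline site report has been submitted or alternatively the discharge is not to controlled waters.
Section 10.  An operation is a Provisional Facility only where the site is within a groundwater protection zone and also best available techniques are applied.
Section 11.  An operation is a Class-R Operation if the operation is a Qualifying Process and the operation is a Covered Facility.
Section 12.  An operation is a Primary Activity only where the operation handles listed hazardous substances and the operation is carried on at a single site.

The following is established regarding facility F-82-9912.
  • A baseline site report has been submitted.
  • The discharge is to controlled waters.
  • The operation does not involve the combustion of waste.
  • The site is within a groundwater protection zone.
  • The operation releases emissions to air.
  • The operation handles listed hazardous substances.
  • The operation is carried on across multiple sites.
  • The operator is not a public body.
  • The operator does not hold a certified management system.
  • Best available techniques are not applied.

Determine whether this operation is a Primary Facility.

section 12 — Primary Activity: [the operation handles listed hazardous substances? yes] AND [the operation is carried on at a single site? no] → not satisfied.
section 9 — Class-P Discharge: [a baseline site report has been submitted? yes] OR [the discharge is not to controlled waters? no] → satisfied.
section 6 — Designated Installation: [the operation does not involve the combustion of waste? yes] AND [the operator is not a public body? yes] → satisfied.
section 8 — Qualifying Process: [Class-P Discharge (section 9)? yes] OR [Designated Installation (section 6)? yes] → satisfied.
section 7 — Exempt Operation: [the operation handles listed hazardous substances? yes] OR [the operation releases emissions to air? yes] → satisfied.
section 10 — Provisional Facility: [the site is within a groundwater protection zone? yes] AND [best available techniques are applied? no] → not satisfied.
section 3 — Registered Discharge: [the operation is carried on at a single site? no] AND [the operator holds a certified management system? no] AND [the operation handles listed hazardous substances? yes] → not satisfied.
section 4 — Covered Facility: Exempt Operation (section 7)? yes; Provisional Facility (section 10)? no; not a Registered Discharge (section 3)? yes — 2 of 3 hold (need ≥2) → satisfied.
section 11 — Class-R Operation: [Qualifying Process (section 8)? yes] AND [Covered Facility (section 4)? yes] → satisfied.
section 2 — Primary Facility: Primary Activity (section 12)? no; Class-R Operation (section 11)? yes; the operation releases emissions to air? yes — 2 of 3 hold (need ≥2) → satisfied.

Yes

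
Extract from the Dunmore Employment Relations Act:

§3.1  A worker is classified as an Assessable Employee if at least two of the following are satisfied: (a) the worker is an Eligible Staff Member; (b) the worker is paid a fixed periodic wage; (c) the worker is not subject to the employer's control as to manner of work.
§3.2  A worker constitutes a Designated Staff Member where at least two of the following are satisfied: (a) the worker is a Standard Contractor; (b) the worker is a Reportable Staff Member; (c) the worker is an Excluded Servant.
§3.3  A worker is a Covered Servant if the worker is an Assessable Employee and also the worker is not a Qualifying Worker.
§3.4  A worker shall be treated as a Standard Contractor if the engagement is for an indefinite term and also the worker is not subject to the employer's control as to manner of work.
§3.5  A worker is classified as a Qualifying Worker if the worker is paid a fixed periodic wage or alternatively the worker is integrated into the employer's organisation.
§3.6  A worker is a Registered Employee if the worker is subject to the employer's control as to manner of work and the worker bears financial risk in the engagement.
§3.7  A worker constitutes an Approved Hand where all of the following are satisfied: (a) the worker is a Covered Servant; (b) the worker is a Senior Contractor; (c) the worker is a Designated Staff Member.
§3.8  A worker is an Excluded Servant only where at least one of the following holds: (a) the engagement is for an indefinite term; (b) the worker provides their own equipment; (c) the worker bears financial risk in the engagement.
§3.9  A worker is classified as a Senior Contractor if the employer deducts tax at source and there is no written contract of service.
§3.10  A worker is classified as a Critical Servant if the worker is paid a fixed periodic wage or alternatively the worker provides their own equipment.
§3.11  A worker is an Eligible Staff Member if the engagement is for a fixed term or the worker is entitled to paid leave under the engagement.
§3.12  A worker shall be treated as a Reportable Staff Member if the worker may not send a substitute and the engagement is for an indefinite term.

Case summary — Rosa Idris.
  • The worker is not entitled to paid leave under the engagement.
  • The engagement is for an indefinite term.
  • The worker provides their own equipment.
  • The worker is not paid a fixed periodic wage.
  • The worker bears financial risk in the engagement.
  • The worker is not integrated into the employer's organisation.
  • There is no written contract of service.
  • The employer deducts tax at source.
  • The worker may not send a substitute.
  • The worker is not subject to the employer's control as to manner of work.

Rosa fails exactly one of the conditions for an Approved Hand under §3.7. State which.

§3.11 — Eligible Staff Member: [the engagement is for a fixed term? no] OR [the worker is entitled to paid leave under the engagement? no] → not satisfied.
§3.1 — Assessable Employee: Eligible Staff Member (§3.11)? no; the worker is paid a fixed periodic wage? no; the worker is not subject to the employer's control as to manner of work? yes — 1 of 3 hold (need ≥2) → not satisfied.
§3.5 — Qualifying Worker: [the worker is paid a fixed periodic wage? no] OR [the worker is integrated into the employer's organisation? no] → not satisfied.
§3.3 — Covered Servant: [Assessable Employee (§3.1)? no] AND [not a Qualifying Worker (§3.5)? yes] → not satisfied.
§3.9 — Senior Contractor: [the employer deducts tax at source? yes] AND [there is no written contract of service? yes] → satisfied.
§3.4 — Standard Contractor: [the engagement is for an indefinite term? yes] AND [the worker is not subject to the employer's control as to manner of work? yes] → satisfied.
§3.12 — Reportable Staff Member: [the worker may not send a substitute? yes] AND [the engagement is for an indefinite term? yes] → satisfied.
§3.8 — Excluded Servant: [the engagement is for an indefinite term? yes] OR [the worker provides their own equipment? yes] OR [the worker bears financial risk in the engagement? yes] → satisfied.
§3.2 — Designated Staff Member: Standard Contractor (§3.4)? yes; Reportable Staff Member (§3.12)? yes; Excluded Servant (§3.8)? yes — 3 of 3 hold (need ≥2) → satisfied.
§3.7 — Approved Hand: [Covered Servant (§3.3)? no] AND [Senior Contractor (§3.9)? yes] AND [Designated Staff Member (§3.2)? yes] → not satisfied.

Covered Servant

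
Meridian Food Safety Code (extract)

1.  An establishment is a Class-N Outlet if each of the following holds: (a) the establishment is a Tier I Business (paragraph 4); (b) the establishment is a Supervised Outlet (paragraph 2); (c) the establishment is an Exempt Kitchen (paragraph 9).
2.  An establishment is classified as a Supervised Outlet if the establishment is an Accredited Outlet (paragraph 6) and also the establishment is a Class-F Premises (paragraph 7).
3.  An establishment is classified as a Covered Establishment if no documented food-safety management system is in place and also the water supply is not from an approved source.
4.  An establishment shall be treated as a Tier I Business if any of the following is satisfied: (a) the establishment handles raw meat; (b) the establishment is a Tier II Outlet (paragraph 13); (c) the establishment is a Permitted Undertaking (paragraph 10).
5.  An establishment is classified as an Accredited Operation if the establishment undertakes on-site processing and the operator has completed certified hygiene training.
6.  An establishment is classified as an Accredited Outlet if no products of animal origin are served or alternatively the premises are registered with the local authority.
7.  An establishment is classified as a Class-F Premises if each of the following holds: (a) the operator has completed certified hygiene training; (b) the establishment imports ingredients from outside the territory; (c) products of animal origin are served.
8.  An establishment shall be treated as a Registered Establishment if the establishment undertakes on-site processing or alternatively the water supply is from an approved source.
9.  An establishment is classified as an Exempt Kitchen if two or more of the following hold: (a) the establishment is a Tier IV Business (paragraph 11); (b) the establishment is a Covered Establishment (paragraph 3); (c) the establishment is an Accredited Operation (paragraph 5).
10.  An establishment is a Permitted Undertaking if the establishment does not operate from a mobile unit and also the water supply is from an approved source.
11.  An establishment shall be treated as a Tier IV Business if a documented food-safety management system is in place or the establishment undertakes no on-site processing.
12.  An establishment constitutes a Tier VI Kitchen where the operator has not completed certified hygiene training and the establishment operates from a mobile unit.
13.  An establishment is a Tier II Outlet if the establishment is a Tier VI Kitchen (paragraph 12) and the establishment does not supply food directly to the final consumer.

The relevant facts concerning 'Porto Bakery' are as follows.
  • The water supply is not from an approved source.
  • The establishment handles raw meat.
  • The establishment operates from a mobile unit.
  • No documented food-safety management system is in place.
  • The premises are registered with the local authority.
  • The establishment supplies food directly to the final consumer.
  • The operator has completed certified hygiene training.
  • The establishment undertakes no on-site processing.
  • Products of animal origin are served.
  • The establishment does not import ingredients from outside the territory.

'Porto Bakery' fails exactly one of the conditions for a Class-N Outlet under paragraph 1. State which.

paragraph 12 — Tier VI Kitchen: [the operator has not completed certified hygiene training? no] AND [the establishment operates from a mobile unit? yes] → not satisfied.
paragraph 13 — Tier II Outlet: [Tier VI Kitchen (paragraph 12)? no] AND [the establishment does not supply food directly to the final consumer? no] → not satisfied.
paragraph 10 — Permitted Undertaking: [the establishment does not operate from a mobile unit? no] AND [the water supply is from an approved source? no] → not satisfied.
paragraph 4 — Tier I Business: [the establishment handles raw meat? yes] OR [Tier II Outlet (paragraph 13)? no] OR [Permitted Undertaking (paragraph 10)? no] → satisfied.
paragraph 6 — Accredited Outlet: [no products of animal origin are served? no] OR [the premises are registered with the local authority? yes] → satisfied.
paragraph 7 — Class-F Premises: [the operator has completed certified hygiene training? yes] AND [the establishment imports ingredients from outside the territory? no] AND [products of animal origin are served? yes] → not satisfied.
paragraph 2 — Supervised Outlet: [Accredited Outlet (paragraph 6)? yes] AND [Class-F Premises (paragraph 7)? no] → not satisfied.
paragraph 11 — Tier IV Business: [a documented food-safety management system is in place? no] OR [the establishment undertakes no on-site processing? yes] → satisfied.
paragraph 3 — Covered Establishment: [no documented food-safety management system is in place? yes] AND [the water supply is not from an approved source? yes] → satisfied.
paragraph 5 — Accredited Operation: [the establishment undertakes on-site processing? no] AND [the operator has completed certified hygiene training? yes] → not satisfied.
paragraph 9 — Exempt Kitchen: Tier IV Business (paragraph 11)? yes; Covered Establishment (paragraph 3)? yes; Accredited Operation (paragraph 5)? no — 2 of 3 hold (need ≥2) → satisfied.
paragraph 1 — Class-N Outlet: [Tier I Business (paragraph 4)? yes] AND [Supervised Outlet (paragraph 2)? no] AND [Exempt Kitchen (paragraph 9)? yes] → not satisfied.

Supervised Outlet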